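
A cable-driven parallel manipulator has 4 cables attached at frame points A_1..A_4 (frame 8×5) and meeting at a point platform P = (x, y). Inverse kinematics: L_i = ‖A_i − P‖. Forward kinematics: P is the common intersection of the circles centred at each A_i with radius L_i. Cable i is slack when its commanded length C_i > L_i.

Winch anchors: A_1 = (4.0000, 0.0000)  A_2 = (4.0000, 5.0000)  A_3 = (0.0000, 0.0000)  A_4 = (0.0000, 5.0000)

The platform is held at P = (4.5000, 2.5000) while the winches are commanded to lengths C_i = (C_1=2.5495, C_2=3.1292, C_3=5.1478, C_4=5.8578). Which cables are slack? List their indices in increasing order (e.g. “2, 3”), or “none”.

2, 4

cable 1: L_1 = ‖A_1−P‖ = 2.5495;  C_1 = 2.5495 → taut
cable 2: L_2 = ‖A_2−P‖ = 2.5495;  C_2 = 3.1292 → slack
cable 3: L_3 = ‖A_3−P‖ = 5.1478;  C_3 = 5.1478 → taut
cable 4: L_4 = ‖A_4−P‖ = 5.1478;  C_4 = 5.8578 → slack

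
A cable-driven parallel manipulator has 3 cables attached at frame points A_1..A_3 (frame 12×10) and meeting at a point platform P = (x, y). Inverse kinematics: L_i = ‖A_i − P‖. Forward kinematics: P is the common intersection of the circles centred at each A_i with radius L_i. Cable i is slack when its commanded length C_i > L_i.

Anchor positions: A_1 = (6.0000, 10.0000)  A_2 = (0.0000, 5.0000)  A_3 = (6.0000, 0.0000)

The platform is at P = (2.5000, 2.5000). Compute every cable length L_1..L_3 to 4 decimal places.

L_1 = √((6.0000−2.5000)² + (10.0000−2.5000)²) = 8.2765
L_2 = √((0.0000−2.5000)² + (5.0000−2.5000)²) = 3.5355
L_3 = √((6.0000−2.5000)² + (0.0000−2.5000)²) = 4.3012

(8.2765, 3.5355, 4.3012)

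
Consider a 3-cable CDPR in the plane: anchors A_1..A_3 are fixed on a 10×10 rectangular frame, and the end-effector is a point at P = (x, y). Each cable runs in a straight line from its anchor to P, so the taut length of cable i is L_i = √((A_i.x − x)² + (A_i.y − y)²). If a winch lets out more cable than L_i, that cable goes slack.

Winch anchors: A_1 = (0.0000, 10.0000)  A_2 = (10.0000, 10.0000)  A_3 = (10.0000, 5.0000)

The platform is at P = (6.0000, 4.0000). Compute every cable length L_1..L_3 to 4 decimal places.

(8.4853, 7.2111, 4.1231)

L_1: Δ = A_1−P = (-6.0000, 6.0000) → ‖Δ‖ = √72.0000 = 8.4853
L_2: Δ = A_2−P = (4.0000, 6.0000) → ‖Δ‖ = √52.0000 = 7.2111
L_3: Δ = A_3−P = (4.0000, 1.0000) → ‖Δ‖ = √17.0000 = 4.1231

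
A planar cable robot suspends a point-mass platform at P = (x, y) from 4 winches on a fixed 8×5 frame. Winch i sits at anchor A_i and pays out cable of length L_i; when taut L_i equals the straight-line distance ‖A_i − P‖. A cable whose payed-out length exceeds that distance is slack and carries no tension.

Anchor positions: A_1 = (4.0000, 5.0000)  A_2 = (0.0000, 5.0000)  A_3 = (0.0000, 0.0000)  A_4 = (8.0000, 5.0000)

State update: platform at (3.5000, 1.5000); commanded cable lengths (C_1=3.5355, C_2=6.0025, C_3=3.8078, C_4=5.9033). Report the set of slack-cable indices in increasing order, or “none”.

cable 1: L_1 = ‖A_1−P‖ = 3.5355;  C_1 = 3.5355 → taut
cable 2: L_2 = ‖A_2−P‖ = 4.9497;  C_2 = 6.0025 → slack
cable 3: L_3 = ‖A_3−P‖ = 3.8079;  C_3 = 3.8078 → taut
cable 4: L_4 = ‖A_4−P‖ = 5.7009;  C_4 = 5.9033 → slack

2, 4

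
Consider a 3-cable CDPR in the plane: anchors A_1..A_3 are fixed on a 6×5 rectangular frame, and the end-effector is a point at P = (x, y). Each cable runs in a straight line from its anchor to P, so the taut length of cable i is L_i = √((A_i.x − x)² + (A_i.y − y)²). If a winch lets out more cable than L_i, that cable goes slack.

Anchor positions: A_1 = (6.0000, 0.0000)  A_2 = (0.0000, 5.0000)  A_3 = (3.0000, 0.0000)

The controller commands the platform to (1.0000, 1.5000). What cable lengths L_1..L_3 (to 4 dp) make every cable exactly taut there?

L_1 = √((6.0000−1.0000)² + (0.0000−1.5000)²) = 5.2202
L_2 = √((0.0000−1.0000)² + (5.0000−1.5000)²) = 3.6401
L_3 = √((3.0000−1.0000)² + (0.0000−1.5000)²) = 2.5000

(5.2202, 3.6401, 2.5000)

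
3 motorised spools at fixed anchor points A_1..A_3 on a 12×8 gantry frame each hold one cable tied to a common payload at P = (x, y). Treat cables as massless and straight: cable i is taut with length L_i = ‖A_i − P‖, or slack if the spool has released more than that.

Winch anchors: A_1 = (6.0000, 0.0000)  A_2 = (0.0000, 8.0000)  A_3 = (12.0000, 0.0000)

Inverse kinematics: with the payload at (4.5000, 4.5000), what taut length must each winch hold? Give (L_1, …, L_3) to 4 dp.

(4.7434, 5.7009, 8.7464)

cable 1: Δx=1.5000, Δy=-4.5000; L_1 = √(Δx²+Δy²) = 4.7434
cable 2: Δx=-4.5000, Δy=3.5000; L_2 = √(Δx²+Δy²) = 5.7009
cable 3: Δx=7.5000, Δy=-4.5000; L_3 = √(Δx²+Δy²) = 8.7464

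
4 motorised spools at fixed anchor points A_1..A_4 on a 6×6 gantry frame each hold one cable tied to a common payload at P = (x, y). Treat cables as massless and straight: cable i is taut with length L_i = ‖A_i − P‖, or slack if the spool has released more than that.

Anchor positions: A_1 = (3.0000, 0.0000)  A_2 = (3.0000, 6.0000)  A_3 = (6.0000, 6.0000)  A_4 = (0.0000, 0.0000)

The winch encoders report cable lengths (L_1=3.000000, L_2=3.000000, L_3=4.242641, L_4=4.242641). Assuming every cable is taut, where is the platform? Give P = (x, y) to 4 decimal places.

(3.0000, 3.0000)

expand ‖A_i−P‖²=L_i² and subtract eq 1 (k_i ≔ ‖A_i‖²−L_i²)
k_1 = 9.0000+0.0000−9.0000 = 0.0000
eq1−eq2 → [0.0000  -12.0000]·P = -36.0000
eq1−eq3 → [-6.0000  -12.0000]·P = -54.0000
eq1−eq4 → [6.0000  0.0000]·P = 18.0000
2×2 solve → P = (3.0000, 3.0000)
check cable 4: ‖A_4−P‖² = 18.0000 ≈ L_4² = 18.0000 ✓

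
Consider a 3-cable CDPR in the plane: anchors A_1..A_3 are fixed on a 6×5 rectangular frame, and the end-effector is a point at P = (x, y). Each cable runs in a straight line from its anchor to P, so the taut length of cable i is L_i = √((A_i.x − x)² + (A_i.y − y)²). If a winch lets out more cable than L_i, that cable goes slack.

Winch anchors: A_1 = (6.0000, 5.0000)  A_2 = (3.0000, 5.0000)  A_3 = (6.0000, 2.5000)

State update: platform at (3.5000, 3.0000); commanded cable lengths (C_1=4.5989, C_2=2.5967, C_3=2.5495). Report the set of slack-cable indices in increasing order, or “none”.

1, 2

i=1: geometric 3.2016 vs commanded 4.5989 ⇒ slack
i=2: geometric 2.0616 vs commanded 2.5967 ⇒ slack
i=3: geometric 2.5495 vs commanded 2.5495 ⇒ taut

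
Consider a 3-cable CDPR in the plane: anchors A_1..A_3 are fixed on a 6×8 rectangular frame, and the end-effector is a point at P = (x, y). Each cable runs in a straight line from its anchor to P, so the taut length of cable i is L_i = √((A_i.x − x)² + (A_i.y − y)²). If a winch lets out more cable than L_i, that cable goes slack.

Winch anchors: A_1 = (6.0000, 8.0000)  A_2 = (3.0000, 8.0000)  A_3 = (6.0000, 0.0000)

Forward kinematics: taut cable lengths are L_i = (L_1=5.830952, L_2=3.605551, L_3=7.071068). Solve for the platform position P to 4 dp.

expand ‖A_i−P‖²=L_i² and subtract eq 1 (k_i ≔ ‖A_i‖²−L_i²)
k_1 = 36.0000+64.0000−34.0000 = 66.0000
eq1−eq2 → [6.0000  0.0000]·P = 6.0000
eq1−eq3 → [0.0000  16.0000]·P = 80.0000
2×2 solve → P = (1.0000, 5.0000)

(1.0000, 5.0000)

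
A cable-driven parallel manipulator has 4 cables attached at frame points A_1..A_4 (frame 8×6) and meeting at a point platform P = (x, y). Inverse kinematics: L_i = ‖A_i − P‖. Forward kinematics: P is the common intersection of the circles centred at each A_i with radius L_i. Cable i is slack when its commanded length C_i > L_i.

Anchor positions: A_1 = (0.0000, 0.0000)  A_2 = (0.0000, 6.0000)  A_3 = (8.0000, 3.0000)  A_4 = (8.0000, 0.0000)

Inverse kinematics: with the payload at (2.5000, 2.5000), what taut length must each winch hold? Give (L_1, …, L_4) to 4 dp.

L_1 = √((0.0000−2.5000)² + (0.0000−2.5000)²) = 3.5355
L_2 = √((0.0000−2.5000)² + (6.0000−2.5000)²) = 4.3012
L_3 = √((8.0000−2.5000)² + (3.0000−2.5000)²) = 5.5227
L_4 = √((8.0000−2.5000)² + (0.0000−2.5000)²) = 6.0415

(3.5355, 4.3012, 5.5227, 6.0415)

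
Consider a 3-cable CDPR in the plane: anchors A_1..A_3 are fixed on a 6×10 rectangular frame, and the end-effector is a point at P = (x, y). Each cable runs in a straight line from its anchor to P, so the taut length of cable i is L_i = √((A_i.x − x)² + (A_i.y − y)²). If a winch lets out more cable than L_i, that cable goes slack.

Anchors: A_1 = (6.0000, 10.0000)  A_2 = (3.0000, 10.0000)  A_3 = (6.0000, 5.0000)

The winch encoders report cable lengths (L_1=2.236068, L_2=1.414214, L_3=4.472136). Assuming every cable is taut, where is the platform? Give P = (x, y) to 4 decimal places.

(4.0000, 9.0000)

expand ‖A_i−P‖²=L_i² and subtract eq 1 (c_i ≔ ‖A_i‖²−L_i²)
c_1 = 36.0000+100.0000−5.0000 = 131.0000
eq1−eq2 → [6.0000  0.0000]·P = 24.0000
eq1−eq3 → [0.0000  10.0000]·P = 90.0000
2×2 solve → P = (4.0000, 9.0000)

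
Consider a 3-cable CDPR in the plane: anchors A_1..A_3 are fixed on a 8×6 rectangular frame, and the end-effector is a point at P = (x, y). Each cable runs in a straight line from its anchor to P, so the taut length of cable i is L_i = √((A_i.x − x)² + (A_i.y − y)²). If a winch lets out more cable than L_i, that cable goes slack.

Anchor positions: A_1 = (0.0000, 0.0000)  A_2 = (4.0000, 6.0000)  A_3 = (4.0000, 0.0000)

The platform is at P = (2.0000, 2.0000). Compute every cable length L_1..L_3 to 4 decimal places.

L_1 = √((0.0000−2.0000)² + (0.0000−2.0000)²) = 2.8284
L_2 = √((4.0000−2.0000)² + (6.0000−2.0000)²) = 4.4721
L_3 = √((4.0000−2.0000)² + (0.0000−2.0000)²) = 2.8284

(2.8284, 4.4721, 2.8284)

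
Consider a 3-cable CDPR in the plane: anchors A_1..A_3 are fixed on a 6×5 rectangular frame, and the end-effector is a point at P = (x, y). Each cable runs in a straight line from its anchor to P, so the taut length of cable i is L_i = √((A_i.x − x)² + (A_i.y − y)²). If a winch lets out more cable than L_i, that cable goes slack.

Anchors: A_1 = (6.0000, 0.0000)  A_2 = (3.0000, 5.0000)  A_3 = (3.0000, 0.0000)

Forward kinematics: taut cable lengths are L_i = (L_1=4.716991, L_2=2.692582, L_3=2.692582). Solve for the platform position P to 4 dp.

(2.0000, 2.5000)

circle eqns → linear via eq_j − eq_1; set c_j = A_j·A_j − L_j²
c_1 = 36.0000+0.0000−22.2500 = 13.7500
6.0000·x − 10.0000·y = c_1−c_2 = -13.0000
6.0000·x + 0.0000·y = c_1−c_3 = 12.0000
solve first two rows → x=2.0000, y=2.5000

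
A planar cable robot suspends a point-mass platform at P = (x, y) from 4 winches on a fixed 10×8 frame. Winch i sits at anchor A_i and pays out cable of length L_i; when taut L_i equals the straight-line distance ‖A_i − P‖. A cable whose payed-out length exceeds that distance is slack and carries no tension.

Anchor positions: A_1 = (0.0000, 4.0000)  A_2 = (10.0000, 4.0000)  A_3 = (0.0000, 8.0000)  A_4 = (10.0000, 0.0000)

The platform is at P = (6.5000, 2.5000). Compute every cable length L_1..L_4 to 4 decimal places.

(6.6708, 3.8079, 8.5147, 4.3012)

cable 1: Δx=-6.5000, Δy=1.5000; L_1 = √(Δx²+Δy²) = 6.6708
cable 2: Δx=3.5000, Δy=1.5000; L_2 = √(Δx²+Δy²) = 3.8079
cable 3: Δx=-6.5000, Δy=5.5000; L_3 = √(Δx²+Δy²) = 8.5147
cable 4: Δx=3.5000, Δy=-2.5000; L_4 = √(Δx²+Δy²) = 4.3012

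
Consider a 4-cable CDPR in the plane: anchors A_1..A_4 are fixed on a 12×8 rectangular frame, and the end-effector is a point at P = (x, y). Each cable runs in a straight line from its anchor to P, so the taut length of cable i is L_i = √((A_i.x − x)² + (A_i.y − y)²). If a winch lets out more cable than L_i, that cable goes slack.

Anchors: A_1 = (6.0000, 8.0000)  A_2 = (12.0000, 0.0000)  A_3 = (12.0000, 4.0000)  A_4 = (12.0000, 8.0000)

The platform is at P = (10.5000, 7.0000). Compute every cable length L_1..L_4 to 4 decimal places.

L_1: Δ = A_1−P = (-4.5000, 1.0000) → ‖Δ‖ = √21.2500 = 4.6098
L_2: Δ = A_2−P = (1.5000, -7.0000) → ‖Δ‖ = √51.2500 = 7.1589
L_3: Δ = A_3−P = (1.5000, -3.0000) → ‖Δ‖ = √11.2500 = 3.3541
L_4: Δ = A_4−P = (1.5000, 1.0000) → ‖Δ‖ = √3.2500 = 1.8028

(4.6098, 7.1589, 3.3541, 1.8028)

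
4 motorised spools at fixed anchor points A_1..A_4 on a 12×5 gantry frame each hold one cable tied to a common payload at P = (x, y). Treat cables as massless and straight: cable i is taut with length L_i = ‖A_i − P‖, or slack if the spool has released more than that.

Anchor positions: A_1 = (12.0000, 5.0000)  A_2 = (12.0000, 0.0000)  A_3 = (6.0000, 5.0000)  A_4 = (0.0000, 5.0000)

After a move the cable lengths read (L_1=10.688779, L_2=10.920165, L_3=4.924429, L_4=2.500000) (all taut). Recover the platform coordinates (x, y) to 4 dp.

expand ‖A_i−P‖²=L_i² and subtract eq 1 (c_i ≔ ‖A_i‖²−L_i²)
c_1 = 144.0000+25.0000−114.2500 = 54.7500
eq1−eq2 → [0.0000  10.0000]·P = 30.0000
eq1−eq3 → [12.0000  0.0000]·P = 18.0000
eq1−eq4 → [24.0000  0.0000]·P = 36.0000
2×2 solve → P = (1.5000, 3.0000)
check cable 4: ‖A_4−P‖² = 6.2500 ≈ L_4² = 6.2500 ✓

(1.5000, 3.0000)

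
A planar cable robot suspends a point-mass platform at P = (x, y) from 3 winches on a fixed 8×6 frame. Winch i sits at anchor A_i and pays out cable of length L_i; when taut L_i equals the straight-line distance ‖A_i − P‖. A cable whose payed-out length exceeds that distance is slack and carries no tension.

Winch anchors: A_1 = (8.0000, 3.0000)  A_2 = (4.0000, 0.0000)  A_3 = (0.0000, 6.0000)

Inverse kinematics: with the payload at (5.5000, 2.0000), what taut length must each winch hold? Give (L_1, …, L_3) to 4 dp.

(2.6926, 2.5000, 6.8007)

L_1 = √((8.0000−5.5000)² + (3.0000−2.0000)²) = 2.6926
L_2 = √((4.0000−5.5000)² + (0.0000−2.0000)²) = 2.5000
L_3 = √((0.0000−5.5000)² + (6.0000−2.0000)²) = 6.8007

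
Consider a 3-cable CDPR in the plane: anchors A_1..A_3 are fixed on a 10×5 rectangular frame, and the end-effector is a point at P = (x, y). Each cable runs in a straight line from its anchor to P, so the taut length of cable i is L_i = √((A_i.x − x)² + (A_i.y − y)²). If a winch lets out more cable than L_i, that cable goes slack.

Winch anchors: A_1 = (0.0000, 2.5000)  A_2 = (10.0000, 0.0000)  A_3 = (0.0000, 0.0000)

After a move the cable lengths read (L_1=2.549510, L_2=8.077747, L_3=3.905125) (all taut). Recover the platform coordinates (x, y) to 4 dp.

circle eqns → linear via eq_j − eq_1; set q_j = A_j·A_j − L_j²
q_1 = 0.0000+6.2500−6.5000 = -0.2500
-20.0000·x + 5.0000·y = q_1−q_2 = -35.0000
0.0000·x + 5.0000·y = q_1−q_3 = 15.0000
solve first two rows → x=2.5000, y=3.0000

(2.5000, 3.0000)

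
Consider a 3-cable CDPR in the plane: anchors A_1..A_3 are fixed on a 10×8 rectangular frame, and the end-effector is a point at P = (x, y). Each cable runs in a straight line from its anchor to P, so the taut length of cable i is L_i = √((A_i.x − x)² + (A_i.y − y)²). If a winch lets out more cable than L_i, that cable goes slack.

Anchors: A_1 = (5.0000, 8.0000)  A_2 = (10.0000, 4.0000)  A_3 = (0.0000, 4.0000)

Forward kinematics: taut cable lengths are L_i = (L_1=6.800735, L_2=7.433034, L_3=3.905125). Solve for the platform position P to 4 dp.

circle eqns → linear via eq_j − eq_1; set q_j = A_j·A_j − L_j²
q_1 = 25.0000+64.0000−46.2500 = 42.7500
-10.0000·x + 8.0000·y = q_1−q_2 = -18.0000
10.0000·x + 8.0000·y = q_1−q_3 = 42.0000
solve first two rows → x=3.0000, y=1.5000

(3.0000, 1.5000)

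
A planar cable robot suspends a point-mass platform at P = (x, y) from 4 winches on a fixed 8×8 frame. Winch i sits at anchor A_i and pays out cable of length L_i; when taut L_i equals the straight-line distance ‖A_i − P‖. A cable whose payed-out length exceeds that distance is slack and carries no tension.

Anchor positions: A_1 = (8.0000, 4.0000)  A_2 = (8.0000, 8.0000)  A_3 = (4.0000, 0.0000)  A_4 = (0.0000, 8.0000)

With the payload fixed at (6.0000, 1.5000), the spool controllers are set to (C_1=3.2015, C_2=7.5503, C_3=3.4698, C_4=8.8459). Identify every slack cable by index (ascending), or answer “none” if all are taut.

2, 3

cable 1: √((2.0000)²+(2.5000)²)=3.2016, C_1=3.2015: taut
cable 2: √((2.0000)²+(6.5000)²)=6.8007, C_2=7.5503: slack
cable 3: √((-2.0000)²+(-1.5000)²)=2.5000, C_3=3.4698: slack
cable 4: √((-6.0000)²+(6.5000)²)=8.8459, C_4=8.8459: taut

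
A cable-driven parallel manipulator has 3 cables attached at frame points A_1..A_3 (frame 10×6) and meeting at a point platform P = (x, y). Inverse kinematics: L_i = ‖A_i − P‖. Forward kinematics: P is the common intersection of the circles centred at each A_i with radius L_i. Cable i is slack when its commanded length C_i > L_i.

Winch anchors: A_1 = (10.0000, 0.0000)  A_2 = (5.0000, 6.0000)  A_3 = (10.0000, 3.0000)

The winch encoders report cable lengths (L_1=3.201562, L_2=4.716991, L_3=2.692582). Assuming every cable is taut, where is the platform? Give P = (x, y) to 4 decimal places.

(7.5000, 2.0000)

circle eqns → linear via eq_j − eq_1; set c_j = A_j·A_j − L_j²
c_1 = 100.0000+0.0000−10.2500 = 89.7500
10.0000·x − 12.0000·y = c_1−c_2 = 51.0000
0.0000·x − 6.0000·y = c_1−c_3 = -12.0000
solve first two rows → x=7.5000, y=2.0000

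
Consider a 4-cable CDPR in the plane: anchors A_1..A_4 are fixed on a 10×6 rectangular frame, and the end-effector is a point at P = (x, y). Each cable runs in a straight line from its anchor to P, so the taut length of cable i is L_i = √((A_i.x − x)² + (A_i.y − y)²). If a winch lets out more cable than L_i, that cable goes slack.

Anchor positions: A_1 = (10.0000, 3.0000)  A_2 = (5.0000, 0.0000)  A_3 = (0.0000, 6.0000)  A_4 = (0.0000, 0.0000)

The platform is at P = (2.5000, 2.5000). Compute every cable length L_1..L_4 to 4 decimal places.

cable 1: Δx=7.5000, Δy=0.5000; L_1 = √(Δx²+Δy²) = 7.5166
cable 2: Δx=2.5000, Δy=-2.5000; L_2 = √(Δx²+Δy²) = 3.5355
cable 3: Δx=-2.5000, Δy=3.5000; L_3 = √(Δx²+Δy²) = 4.3012
cable 4: Δx=-2.5000, Δy=-2.5000; L_4 = √(Δx²+Δy²) = 3.5355

(7.5166, 3.5355, 4.3012, 3.5355)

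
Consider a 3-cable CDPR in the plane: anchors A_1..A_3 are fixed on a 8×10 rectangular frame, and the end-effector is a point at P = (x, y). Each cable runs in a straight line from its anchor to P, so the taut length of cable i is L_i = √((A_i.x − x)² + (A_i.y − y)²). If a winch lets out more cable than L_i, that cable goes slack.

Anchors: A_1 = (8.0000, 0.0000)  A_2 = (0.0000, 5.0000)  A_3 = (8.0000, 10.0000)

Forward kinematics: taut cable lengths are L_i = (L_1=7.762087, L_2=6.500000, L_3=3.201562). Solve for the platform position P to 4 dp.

circle eqns → linear via eq_j − eq_1; set c_j = A_j·A_j − L_j²
c_1 = 64.0000+0.0000−60.2500 = 3.7500
16.0000·x − 10.0000·y = c_1−c_2 = 21.0000
0.0000·x − 20.0000·y = c_1−c_3 = -150.0000
solve first two rows → x=6.0000, y=7.5000

(6.0000, 7.5000)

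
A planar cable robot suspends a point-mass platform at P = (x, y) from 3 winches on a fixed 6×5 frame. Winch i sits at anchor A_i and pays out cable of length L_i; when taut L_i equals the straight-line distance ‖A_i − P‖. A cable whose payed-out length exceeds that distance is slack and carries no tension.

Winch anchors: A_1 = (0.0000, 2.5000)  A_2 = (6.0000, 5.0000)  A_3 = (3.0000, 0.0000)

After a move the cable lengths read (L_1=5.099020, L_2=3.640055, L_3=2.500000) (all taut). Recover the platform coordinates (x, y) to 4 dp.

circle eqns → linear via eq_j − eq_1; set k_j = A_j·A_j − L_j²
k_1 = 0.0000+6.2500−26.0000 = -19.7500
-12.0000·x − 5.0000·y = k_1−k_2 = -67.5000
-6.0000·x + 5.0000·y = k_1−k_3 = -22.5000
solve first two rows → x=5.0000, y=1.5000

(5.0000, 1.5000)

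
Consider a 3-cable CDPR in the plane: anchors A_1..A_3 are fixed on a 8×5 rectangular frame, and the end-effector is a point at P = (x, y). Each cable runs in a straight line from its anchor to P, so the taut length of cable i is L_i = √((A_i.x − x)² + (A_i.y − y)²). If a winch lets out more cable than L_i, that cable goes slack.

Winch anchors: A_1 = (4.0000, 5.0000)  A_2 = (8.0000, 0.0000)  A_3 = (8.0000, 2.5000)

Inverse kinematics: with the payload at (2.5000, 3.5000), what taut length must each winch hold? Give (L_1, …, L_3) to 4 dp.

(2.1213, 6.5192, 5.5902)

L_1: Δ = A_1−P = (1.5000, 1.5000) → ‖Δ‖ = √4.5000 = 2.1213
L_2: Δ = A_2−P = (5.5000, -3.5000) → ‖Δ‖ = √42.5000 = 6.5192
L_3: Δ = A_3−P = (5.5000, -1.0000) → ‖Δ‖ = √31.2500 = 5.5902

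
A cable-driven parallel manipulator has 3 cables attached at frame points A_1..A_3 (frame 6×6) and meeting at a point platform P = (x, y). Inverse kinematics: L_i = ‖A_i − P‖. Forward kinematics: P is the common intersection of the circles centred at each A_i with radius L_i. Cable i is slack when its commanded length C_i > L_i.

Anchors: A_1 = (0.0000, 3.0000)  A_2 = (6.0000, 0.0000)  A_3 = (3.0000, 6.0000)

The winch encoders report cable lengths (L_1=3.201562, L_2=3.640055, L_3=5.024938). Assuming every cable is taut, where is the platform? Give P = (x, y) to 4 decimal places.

circle eqns → linear via eq_j − eq_1; set k_j = A_j·A_j − L_j²
k_1 = 0.0000+9.0000−10.2500 = -1.2500
-12.0000·x + 6.0000·y = k_1−k_2 = -24.0000
-6.0000·x − 6.0000·y = k_1−k_3 = -21.0000
solve first two rows → x=2.5000, y=1.0000

(2.5000, 1.0000)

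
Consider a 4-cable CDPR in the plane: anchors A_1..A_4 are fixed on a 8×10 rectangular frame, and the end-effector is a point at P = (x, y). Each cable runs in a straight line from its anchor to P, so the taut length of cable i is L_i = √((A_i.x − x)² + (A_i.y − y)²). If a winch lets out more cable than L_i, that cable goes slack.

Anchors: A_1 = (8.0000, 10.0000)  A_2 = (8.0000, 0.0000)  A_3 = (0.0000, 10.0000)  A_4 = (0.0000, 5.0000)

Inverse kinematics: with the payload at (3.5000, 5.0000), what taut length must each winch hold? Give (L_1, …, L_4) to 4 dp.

(6.7268, 6.7268, 6.1033, 3.5000)

cable 1: Δx=4.5000, Δy=5.0000; L_1 = √(Δx²+Δy²) = 6.7268
cable 2: Δx=4.5000, Δy=-5.0000; L_2 = √(Δx²+Δy²) = 6.7268
cable 3: Δx=-3.5000, Δy=5.0000; L_3 = √(Δx²+Δy²) = 6.1033
cable 4: Δx=-3.5000, Δy=0.0000; L_4 = √(Δx²+Δy²) = 3.5000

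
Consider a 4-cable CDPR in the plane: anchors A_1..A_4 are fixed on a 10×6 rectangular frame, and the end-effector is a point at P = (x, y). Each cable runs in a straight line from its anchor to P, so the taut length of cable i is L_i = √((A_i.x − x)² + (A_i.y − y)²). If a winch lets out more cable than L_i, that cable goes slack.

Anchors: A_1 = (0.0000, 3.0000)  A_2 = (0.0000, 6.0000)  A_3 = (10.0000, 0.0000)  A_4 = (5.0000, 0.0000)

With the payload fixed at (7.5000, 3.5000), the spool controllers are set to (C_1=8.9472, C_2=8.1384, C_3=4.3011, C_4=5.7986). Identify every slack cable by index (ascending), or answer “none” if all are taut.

1, 2, 4

cable 1: √((-7.5000)²+(-0.5000)²)=7.5166, C_1=8.9472: slack
cable 2: √((-7.5000)²+(2.5000)²)=7.9057, C_2=8.1384: slack
cable 3: √((2.5000)²+(-3.5000)²)=4.3012, C_3=4.3011: taut
cable 4: √((-2.5000)²+(-3.5000)²)=4.3012, C_4=5.7986: slack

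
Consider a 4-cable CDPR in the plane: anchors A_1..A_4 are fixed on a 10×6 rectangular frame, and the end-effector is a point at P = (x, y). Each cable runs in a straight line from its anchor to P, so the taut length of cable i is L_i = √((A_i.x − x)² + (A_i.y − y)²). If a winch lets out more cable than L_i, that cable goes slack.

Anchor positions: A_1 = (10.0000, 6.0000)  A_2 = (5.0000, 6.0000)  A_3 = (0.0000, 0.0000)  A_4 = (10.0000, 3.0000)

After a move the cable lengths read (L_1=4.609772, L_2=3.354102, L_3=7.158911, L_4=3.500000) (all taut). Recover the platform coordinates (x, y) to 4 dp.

circle eqns → linear via eq_j − eq_1; set q_j = A_j·A_j − L_j²
q_1 = 100.0000+36.0000−21.2500 = 114.7500
10.0000·x + 0.0000·y = q_1−q_2 = 65.0000
20.0000·x + 12.0000·y = q_1−q_3 = 166.0000
0.0000·x + 6.0000·y = q_1−q_4 = 18.0000
solve first two rows → x=6.5000, y=3.0000
check cable 4: ‖A_4−P‖² = 12.2500 ≈ L_4² = 12.2500 ✓

(6.5000, 3.0000)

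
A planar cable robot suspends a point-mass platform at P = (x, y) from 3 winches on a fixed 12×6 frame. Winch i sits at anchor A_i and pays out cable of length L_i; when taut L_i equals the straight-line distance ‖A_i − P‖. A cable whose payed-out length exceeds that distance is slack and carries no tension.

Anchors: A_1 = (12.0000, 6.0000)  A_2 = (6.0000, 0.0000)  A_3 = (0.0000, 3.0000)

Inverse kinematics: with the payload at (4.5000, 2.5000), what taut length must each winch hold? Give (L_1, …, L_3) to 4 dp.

(8.2765, 2.9155, 4.5277)

L_1 = √((12.0000−4.5000)² + (6.0000−2.5000)²) = 8.2765
L_2 = √((6.0000−4.5000)² + (0.0000−2.5000)²) = 2.9155
L_3 = √((0.0000−4.5000)² + (3.0000−2.5000)²) = 4.5277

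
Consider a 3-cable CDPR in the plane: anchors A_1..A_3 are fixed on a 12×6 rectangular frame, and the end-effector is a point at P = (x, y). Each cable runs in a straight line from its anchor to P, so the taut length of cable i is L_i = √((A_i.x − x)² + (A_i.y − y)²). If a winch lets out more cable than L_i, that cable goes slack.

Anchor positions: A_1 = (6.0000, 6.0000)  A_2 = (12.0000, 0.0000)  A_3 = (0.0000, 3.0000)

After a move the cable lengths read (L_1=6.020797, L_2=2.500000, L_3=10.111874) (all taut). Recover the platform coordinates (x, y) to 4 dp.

expand ‖A_i−P‖²=L_i² and subtract eq 1 (q_i ≔ ‖A_i‖²−L_i²)
q_1 = 36.0000+36.0000−36.2500 = 35.7500
eq1−eq2 → [-12.0000  12.0000]·P = -102.0000
eq1−eq3 → [12.0000  6.0000]·P = 129.0000
2×2 solve → P = (10.0000, 1.5000)

(10.0000, 1.5000)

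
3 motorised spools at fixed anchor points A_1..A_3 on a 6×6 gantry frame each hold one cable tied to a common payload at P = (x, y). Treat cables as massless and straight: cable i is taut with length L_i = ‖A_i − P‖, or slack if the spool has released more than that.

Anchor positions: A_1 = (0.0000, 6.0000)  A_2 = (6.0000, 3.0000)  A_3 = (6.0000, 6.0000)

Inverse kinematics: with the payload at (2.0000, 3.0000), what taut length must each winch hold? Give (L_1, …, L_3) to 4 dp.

L_1: Δ = A_1−P = (-2.0000, 3.0000) → ‖Δ‖ = √13.0000 = 3.6056
L_2: Δ = A_2−P = (4.0000, 0.0000) → ‖Δ‖ = √16.0000 = 4.0000
L_3: Δ = A_3−P = (4.0000, 3.0000) → ‖Δ‖ = √25.0000 = 5.0000

(3.6056, 4.0000, 5.0000)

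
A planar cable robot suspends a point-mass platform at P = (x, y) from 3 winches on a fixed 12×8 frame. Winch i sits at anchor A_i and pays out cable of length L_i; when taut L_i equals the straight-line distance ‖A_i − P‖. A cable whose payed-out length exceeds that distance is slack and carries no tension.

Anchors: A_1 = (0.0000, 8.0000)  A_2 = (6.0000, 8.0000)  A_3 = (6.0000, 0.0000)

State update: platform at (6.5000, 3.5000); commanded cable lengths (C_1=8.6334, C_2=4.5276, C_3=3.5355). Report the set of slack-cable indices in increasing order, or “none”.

1

i=1: geometric 7.9057 vs commanded 8.6334 ⇒ slack
i=2: geometric 4.5277 vs commanded 4.5276 ⇒ taut
i=3: geometric 3.5355 vs commanded 3.5355 ⇒ taut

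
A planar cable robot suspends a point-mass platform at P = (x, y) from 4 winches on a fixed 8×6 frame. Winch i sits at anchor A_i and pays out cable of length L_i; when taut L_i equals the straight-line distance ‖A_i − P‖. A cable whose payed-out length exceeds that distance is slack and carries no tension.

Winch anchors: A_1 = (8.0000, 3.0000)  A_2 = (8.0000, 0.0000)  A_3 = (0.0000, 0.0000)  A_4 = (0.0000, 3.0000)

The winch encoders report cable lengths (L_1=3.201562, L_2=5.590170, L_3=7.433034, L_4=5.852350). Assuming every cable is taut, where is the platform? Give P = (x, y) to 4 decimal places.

each cable: (A_i−P)·(A_i−P) = L_i²; let q_i = ‖A_i‖²−L_i²
q_1 = 64.0000+9.0000−10.2500 = 62.7500
row 1: 0.0000x + 6.0000y = 30.0000  (q_2=32.7500)
row 2: 16.0000x + 6.0000y = 118.0000  (q_3=-55.2500)
row 3: 16.0000x + 0.0000y = 88.0000  (q_4=-25.2500)
Cramer on rows 1–2 → x = 5.5000, y = 5.0000
check cable 4: ‖A_4−P‖² = 34.2500 ≈ L_4² = 34.2500 ✓

(5.5000, 5.0000)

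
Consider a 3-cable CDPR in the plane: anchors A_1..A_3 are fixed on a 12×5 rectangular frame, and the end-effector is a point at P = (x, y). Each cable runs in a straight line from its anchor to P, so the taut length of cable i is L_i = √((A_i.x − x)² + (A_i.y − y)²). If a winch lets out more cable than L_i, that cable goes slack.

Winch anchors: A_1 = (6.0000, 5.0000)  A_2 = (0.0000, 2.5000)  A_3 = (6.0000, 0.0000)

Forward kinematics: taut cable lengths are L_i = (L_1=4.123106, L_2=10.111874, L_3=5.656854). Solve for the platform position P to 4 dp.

expand ‖A_i−P‖²=L_i² and subtract eq 1 (c_i ≔ ‖A_i‖²−L_i²)
c_1 = 36.0000+25.0000−17.0000 = 44.0000
eq1−eq2 → [12.0000  5.0000]·P = 140.0000
eq1−eq3 → [0.0000  10.0000]·P = 40.0000
2×2 solve → P = (10.0000, 4.0000)

(10.0000, 4.0000)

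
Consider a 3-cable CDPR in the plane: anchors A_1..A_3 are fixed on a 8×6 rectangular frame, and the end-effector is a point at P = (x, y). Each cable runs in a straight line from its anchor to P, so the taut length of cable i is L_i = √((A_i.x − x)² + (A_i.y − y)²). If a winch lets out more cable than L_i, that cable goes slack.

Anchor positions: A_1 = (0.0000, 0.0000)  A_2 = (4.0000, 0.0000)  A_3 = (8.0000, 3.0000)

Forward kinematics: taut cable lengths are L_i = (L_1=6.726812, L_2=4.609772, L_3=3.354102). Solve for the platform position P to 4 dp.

expand ‖A_i−P‖²=L_i² and subtract eq 1 (k_i ≔ ‖A_i‖²−L_i²)
k_1 = 0.0000+0.0000−45.2500 = -45.2500
eq1−eq2 → [-8.0000  0.0000]·P = -40.0000
eq1−eq3 → [-16.0000  -6.0000]·P = -107.0000
2×2 solve → P = (5.0000, 4.5000)

(5.0000, 4.5000)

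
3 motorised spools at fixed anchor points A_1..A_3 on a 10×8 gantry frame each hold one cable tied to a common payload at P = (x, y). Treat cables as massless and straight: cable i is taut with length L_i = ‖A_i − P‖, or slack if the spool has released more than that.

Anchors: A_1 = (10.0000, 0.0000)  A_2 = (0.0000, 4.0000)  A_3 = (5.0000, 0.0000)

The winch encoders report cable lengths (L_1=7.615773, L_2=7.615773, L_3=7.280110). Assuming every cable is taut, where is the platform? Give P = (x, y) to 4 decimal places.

expand ‖A_i−P‖²=L_i² and subtract eq 1 (q_i ≔ ‖A_i‖²−L_i²)
q_1 = 100.0000+0.0000−58.0000 = 42.0000
eq1−eq2 → [20.0000  -8.0000]·P = 84.0000
eq1−eq3 → [10.0000  0.0000]·P = 70.0000
2×2 solve → P = (7.0000, 7.0000)

(7.0000, 7.0000)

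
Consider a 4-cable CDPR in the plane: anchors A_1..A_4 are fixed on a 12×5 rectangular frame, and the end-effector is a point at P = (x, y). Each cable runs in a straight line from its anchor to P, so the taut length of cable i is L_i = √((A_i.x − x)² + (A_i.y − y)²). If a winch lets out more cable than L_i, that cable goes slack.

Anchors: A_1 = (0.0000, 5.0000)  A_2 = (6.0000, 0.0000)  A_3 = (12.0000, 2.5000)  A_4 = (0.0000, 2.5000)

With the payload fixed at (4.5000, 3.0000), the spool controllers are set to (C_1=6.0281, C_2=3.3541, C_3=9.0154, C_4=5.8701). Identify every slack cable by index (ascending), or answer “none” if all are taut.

cable 1: √((-4.5000)²+(2.0000)²)=4.9244, C_1=6.0281: slack
cable 2: √((1.5000)²+(-3.0000)²)=3.3541, C_2=3.3541: taut
cable 3: √((7.5000)²+(-0.5000)²)=7.5166, C_3=9.0154: slack
cable 4: √((-4.5000)²+(-0.5000)²)=4.5277, C_4=5.8701: slack

1, 3, 4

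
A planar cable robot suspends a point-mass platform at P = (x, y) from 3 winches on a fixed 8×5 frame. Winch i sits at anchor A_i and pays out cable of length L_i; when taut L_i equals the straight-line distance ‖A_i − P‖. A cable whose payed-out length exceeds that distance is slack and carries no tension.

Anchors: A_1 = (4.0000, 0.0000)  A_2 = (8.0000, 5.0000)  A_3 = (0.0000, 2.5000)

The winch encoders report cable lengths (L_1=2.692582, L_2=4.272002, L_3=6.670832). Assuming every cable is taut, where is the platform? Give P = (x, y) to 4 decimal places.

expand ‖A_i−P‖²=L_i² and subtract eq 1 (c_i ≔ ‖A_i‖²−L_i²)
c_1 = 16.0000+0.0000−7.2500 = 8.7500
eq1−eq2 → [-8.0000  -10.0000]·P = -62.0000
eq1−eq3 → [8.0000  -5.0000]·P = 47.0000
2×2 solve → P = (6.5000, 1.0000)

(6.5000, 1.0000)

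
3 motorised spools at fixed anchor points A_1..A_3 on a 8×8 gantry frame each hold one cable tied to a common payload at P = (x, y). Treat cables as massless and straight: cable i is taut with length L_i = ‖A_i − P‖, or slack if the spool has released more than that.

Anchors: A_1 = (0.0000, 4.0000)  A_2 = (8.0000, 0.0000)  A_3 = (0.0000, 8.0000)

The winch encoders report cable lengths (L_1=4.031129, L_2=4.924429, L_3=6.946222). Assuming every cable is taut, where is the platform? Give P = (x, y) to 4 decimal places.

each cable: (A_i−P)·(A_i−P) = L_i²; let k_i = ‖A_i‖²−L_i²
k_1 = 0.0000+16.0000−16.2500 = -0.2500
row 1: -16.0000x + 8.0000y = -40.0000  (k_2=39.7500)
row 2: 0.0000x − 8.0000y = -16.0000  (k_3=15.7500)
Cramer on rows 1–2 → x = 3.5000, y = 2.0000

(3.5000, 2.0000)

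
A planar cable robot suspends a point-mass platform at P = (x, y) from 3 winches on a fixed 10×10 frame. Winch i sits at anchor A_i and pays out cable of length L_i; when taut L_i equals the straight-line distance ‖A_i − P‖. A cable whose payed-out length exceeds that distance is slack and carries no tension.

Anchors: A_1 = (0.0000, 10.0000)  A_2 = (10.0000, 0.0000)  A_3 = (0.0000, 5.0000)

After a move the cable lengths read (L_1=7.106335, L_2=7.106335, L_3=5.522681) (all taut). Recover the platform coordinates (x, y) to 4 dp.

expand ‖A_i−P‖²=L_i² and subtract eq 1 (q_i ≔ ‖A_i‖²−L_i²)
q_1 = 0.0000+100.0000−50.5000 = 49.5000
eq1−eq2 → [-20.0000  20.0000]·P = 0.0000
eq1−eq3 → [0.0000  10.0000]·P = 55.0000
2×2 solve → P = (5.5000, 5.5000)

(5.5000, 5.5000)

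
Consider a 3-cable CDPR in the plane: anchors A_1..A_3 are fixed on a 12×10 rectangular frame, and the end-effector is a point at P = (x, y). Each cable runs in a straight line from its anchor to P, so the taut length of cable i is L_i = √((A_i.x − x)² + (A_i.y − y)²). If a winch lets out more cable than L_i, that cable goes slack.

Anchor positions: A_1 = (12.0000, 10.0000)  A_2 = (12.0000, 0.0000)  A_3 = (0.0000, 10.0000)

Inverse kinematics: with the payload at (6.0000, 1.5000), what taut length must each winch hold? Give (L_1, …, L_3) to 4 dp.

L_1: Δ = A_1−P = (6.0000, 8.5000) → ‖Δ‖ = √108.2500 = 10.4043
L_2: Δ = A_2−P = (6.0000, -1.5000) → ‖Δ‖ = √38.2500 = 6.1847
L_3: Δ = A_3−P = (-6.0000, 8.5000) → ‖Δ‖ = √108.2500 = 10.4043

(10.4043, 6.1847, 10.4043)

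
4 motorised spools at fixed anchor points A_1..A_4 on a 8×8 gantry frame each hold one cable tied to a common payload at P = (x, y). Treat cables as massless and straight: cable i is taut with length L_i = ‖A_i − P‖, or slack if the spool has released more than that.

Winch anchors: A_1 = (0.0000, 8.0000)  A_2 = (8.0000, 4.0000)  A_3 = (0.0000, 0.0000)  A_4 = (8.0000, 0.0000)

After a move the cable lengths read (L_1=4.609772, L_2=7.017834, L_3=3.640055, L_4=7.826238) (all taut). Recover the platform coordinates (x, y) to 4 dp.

circle eqns → linear via eq_j − eq_1; set q_j = A_j·A_j − L_j²
q_1 = 0.0000+64.0000−21.2500 = 42.7500
-16.0000·x + 8.0000·y = q_1−q_2 = 12.0000
0.0000·x + 16.0000·y = q_1−q_3 = 56.0000
-16.0000·x + 16.0000·y = q_1−q_4 = 40.0000
solve first two rows → x=1.0000, y=3.5000
check cable 4: ‖A_4−P‖² = 61.2500 ≈ L_4² = 61.2500 ✓

(1.0000, 3.5000)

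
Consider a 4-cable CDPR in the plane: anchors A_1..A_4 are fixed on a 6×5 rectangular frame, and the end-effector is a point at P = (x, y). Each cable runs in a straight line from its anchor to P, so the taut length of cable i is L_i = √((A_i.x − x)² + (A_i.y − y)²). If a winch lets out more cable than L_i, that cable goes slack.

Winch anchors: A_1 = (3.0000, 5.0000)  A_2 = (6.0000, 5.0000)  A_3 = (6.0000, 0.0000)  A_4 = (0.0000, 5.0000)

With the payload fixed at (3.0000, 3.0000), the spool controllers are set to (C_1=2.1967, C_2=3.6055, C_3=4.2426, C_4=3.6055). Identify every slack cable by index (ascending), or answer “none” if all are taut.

cable 1: √((0.0000)²+(2.0000)²)=2.0000, C_1=2.1967: slack
cable 2: √((3.0000)²+(2.0000)²)=3.6056, C_2=3.6055: taut
cable 3: √((3.0000)²+(-3.0000)²)=4.2426, C_3=4.2426: taut
cable 4: √((-3.0000)²+(2.0000)²)=3.6056, C_4=3.6055: taut

1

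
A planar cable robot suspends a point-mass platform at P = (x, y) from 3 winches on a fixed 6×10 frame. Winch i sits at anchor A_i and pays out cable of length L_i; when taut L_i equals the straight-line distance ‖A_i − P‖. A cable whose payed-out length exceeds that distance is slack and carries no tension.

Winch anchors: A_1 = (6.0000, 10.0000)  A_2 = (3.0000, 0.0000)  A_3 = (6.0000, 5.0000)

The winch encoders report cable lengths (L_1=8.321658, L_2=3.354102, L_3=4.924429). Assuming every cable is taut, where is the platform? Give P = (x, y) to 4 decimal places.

(1.5000, 3.0000)

expand ‖A_i−P‖²=L_i² and subtract eq 1 (q_i ≔ ‖A_i‖²−L_i²)
q_1 = 36.0000+100.0000−69.2500 = 66.7500
eq1−eq2 → [6.0000  20.0000]·P = 69.0000
eq1−eq3 → [0.0000  10.0000]·P = 30.0000
2×2 solve → P = (1.5000, 3.0000)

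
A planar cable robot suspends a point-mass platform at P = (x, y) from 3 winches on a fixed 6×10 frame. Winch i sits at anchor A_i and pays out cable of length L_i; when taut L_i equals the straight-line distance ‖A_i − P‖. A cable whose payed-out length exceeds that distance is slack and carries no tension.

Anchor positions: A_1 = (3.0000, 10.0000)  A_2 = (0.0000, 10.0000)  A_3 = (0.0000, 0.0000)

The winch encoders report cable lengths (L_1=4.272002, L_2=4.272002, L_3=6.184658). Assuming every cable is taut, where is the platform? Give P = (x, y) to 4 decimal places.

(1.5000, 6.0000)

each cable: (A_i−P)·(A_i−P) = L_i²; let c_i = ‖A_i‖²−L_i²
c_1 = 9.0000+100.0000−18.2500 = 90.7500
row 1: 6.0000x + 0.0000y = 9.0000  (c_2=81.7500)
row 2: 6.0000x + 20.0000y = 129.0000  (c_3=-38.2500)
Cramer on rows 1–2 → x = 1.5000, y = 6.0000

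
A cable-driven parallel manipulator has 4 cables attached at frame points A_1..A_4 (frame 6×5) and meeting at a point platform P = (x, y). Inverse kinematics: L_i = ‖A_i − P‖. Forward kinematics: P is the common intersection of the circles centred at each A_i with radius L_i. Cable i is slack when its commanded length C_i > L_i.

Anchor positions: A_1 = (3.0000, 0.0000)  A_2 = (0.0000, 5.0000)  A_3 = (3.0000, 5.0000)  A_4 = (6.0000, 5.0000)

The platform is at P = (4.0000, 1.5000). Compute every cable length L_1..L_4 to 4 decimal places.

(1.8028, 5.3151, 3.6401, 4.0311)

L_1 = √((3.0000−4.0000)² + (0.0000−1.5000)²) = 1.8028
L_2 = √((0.0000−4.0000)² + (5.0000−1.5000)²) = 5.3151
L_3 = √((3.0000−4.0000)² + (5.0000−1.5000)²) = 3.6401
L_4 = √((6.0000−4.0000)² + (5.0000−1.5000)²) = 4.0311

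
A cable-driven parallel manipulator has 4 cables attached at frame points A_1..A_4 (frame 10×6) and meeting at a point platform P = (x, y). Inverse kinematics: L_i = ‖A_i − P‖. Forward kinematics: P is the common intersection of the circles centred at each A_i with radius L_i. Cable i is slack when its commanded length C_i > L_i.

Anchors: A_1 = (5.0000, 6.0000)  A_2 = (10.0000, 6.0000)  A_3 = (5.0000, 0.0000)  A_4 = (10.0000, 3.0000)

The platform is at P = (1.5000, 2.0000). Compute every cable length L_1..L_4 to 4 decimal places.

L_1: Δ = A_1−P = (3.5000, 4.0000) → ‖Δ‖ = √28.2500 = 5.3151
L_2: Δ = A_2−P = (8.5000, 4.0000) → ‖Δ‖ = √88.2500 = 9.3941
L_3: Δ = A_3−P = (3.5000, -2.0000) → ‖Δ‖ = √16.2500 = 4.0311
L_4: Δ = A_4−P = (8.5000, 1.0000) → ‖Δ‖ = √73.2500 = 8.5586

(5.3151, 9.3941, 4.0311, 8.5586)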